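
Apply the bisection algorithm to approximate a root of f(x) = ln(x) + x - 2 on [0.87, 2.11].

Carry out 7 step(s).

f(x) = ln(x) + x - 2
Initial interval: [0.87, 2.11]

Iteration 1:
  c_1 = (0.870000 + 2.110000)/2 = 1.490000
  f(c_1) = f(1.490000) = -0.111224
  f(a) × f(c) ≥ 0, new interval: [1.490000, 2.110000]
Iteration 2:
  c_2 = (1.490000 + 2.110000)/2 = 1.800000
  f(c_2) = f(1.800000) = 0.387787
  f(a) × f(c) < 0, new interval: [1.490000, 1.800000]
Iteration 3:
  c_3 = (1.490000 + 1.800000)/2 = 1.645000
  f(c_3) = f(1.645000) = 0.142740
  f(a) × f(c) < 0, new interval: [1.490000, 1.645000]
Iteration 4:
  c_4 = (1.490000 + 1.645000)/2 = 1.567500
  f(c_4) = f(1.567500) = 0.016982
  f(a) × f(c) < 0, new interval: [1.490000, 1.567500]
Iteration 5:
  c_5 = (1.490000 + 1.567500)/2 = 1.528750
  f(c_5) = f(1.528750) = -0.046800
  f(a) × f(c) ≥ 0, new interval: [1.528750, 1.567500]
Iteration 6:
  c_6 = (1.528750 + 1.567500)/2 = 1.548125
  f(c_6) = f(1.548125) = -0.014830
  f(a) × f(c) ≥ 0, new interval: [1.548125, 1.567500]
Iteration 7:
  c_7 = (1.548125 + 1.567500)/2 = 1.557812
  f(c_7) = f(1.557812) = 0.001095
  f(a) × f(c) < 0, new interval: [1.548125, 1.557812]

After 7 iteration(s), the approximation is c_7 = 1.557812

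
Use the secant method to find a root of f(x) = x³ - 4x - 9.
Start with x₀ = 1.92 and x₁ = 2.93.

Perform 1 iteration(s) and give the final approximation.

f(x) = x³ - 4x - 9
x₀ = 1.92, x₁ = 2.93

Secant formula: x_{n+1} = x_n - f(x_n)(x_n - x_{n-1})/(f(x_n) - f(x_{n-1}))

Iteration 1:
  f(1.920000) = -9.602112
  f(2.930000) = 4.433757
  x_2 = 2.930000 - 4.433757×(2.930000 - 1.920000)/(4.433757 - (-9.602112))
       = 2.610954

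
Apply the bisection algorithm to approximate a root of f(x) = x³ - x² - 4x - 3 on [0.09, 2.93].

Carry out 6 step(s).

f(x) = x³ - x² - 4x - 3
Initial interval: [0.09, 2.93]

Iteration 1:
  c_1 = (0.090000 + 2.930000)/2 = 1.510000
  f(c_1) = f(1.510000) = -7.877149
  f(a) × f(c) ≥ 0, new interval: [1.510000, 2.930000]
Iteration 2:
  c_2 = (1.510000 + 2.930000)/2 = 2.220000
  f(c_2) = f(2.220000) = -5.867352
  f(a) × f(c) ≥ 0, new interval: [2.220000, 2.930000]
Iteration 3:
  c_3 = (2.220000 + 2.930000)/2 = 2.575000
  f(c_3) = f(2.575000) = -2.856766
  f(a) × f(c) ≥ 0, new interval: [2.575000, 2.930000]
Iteration 4:
  c_4 = (2.575000 + 2.930000)/2 = 2.752500
  f(c_4) = f(2.752500) = -0.732611
  f(a) × f(c) ≥ 0, new interval: [2.752500, 2.930000]
Iteration 5:
  c_5 = (2.752500 + 2.930000)/2 = 2.841250
  f(c_5) = f(2.841250) = 0.498862
  f(a) × f(c) < 0, new interval: [2.752500, 2.841250]
Iteration 6:
  c_6 = (2.752500 + 2.841250)/2 = 2.796875
  f(c_6) = f(2.796875) = -0.131428
  f(a) × f(c) ≥ 0, new interval: [2.796875, 2.841250]

After 6 iteration(s), the approximation is c_6 = 2.796875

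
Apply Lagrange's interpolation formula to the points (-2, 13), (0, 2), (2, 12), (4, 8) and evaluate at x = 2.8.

Lagrange interpolation formula:
P(x) = Σ yᵢ × Lᵢ(x)
where Lᵢ(x) = Π_{j≠i} (x - xⱼ)/(xᵢ - xⱼ)

L_0(2.8) = (2.8 - 0)/(-2 - 0) × (2.8 - 2)/(-2 - 2) × (2.8 - 4)/(-2 - 4) = 0.056000
L_1(2.8) = (2.8 - (-2))/(0 - (-2)) × (2.8 - 2)/(0 - 2) × (2.8 - 4)/(0 - 4) = -0.288000
L_2(2.8) = (2.8 - (-2))/(2 - (-2)) × (2.8 - 0)/(2 - 0) × (2.8 - 4)/(2 - 4) = 1.008000
L_3(2.8) = (2.8 - (-2))/(4 - (-2)) × (2.8 - 0)/(4 - 0) × (2.8 - 2)/(4 - 2) = 0.224000

P(2.8) = 13×L_0(2.8) + 2×L_1(2.8) + 12×L_2(2.8) + 8×L_3(2.8)
P(2.8) = 14.040000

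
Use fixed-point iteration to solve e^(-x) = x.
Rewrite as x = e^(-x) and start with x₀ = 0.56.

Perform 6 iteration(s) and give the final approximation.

Equation: e^(-x) = x
Fixed-point form: x = e^(-x)
x₀ = 0.56

x_1 = g(0.560000) = 0.571209
x_2 = g(0.571209) = 0.564842
x_3 = g(0.564842) = 0.568450
x_4 = g(0.568450) = 0.566403
x_5 = g(0.566403) = 0.567563
x_6 = g(0.567563) = 0.566905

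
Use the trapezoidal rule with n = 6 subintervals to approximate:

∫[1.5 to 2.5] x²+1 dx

f(x) = x²+1
a = 1.5, b = 2.5, n = 6
h = (b - a)/n = 0.166667

Trapezoidal rule: (h/2)[f(x₀) + 2f(x₁) + 2f(x₂) + ... + f(xₙ)]

x_0 = 1.5000, f(x_0) = 3.250000, coefficient = 1
x_1 = 1.6667, f(x_1) = 3.777778, coefficient = 2
x_2 = 1.8333, f(x_2) = 4.361111, coefficient = 2
x_3 = 2.0000, f(x_3) = 5.000000, coefficient = 2
x_4 = 2.1667, f(x_4) = 5.694444, coefficient = 2
x_5 = 2.3333, f(x_5) = 6.444444, coefficient = 2
x_6 = 2.5000, f(x_6) = 7.250000, coefficient = 1

I ≈ (0.166667/2) × 61.055556 = 5.087963
Exact value: 5.083333
Error: 0.004630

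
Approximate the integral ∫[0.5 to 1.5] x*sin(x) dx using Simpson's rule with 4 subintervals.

f(x) = x*sin(x)
a = 0.5, b = 1.5, n = 4
h = (b - a)/n = 0.250000

Simpson's rule: (h/3)[f(x₀) + 4f(x₁) + 2f(x₂) + ... + f(xₙ)]

x_0 = 0.5000, f(x_0) = 0.239713, coefficient = 1
x_1 = 0.7500, f(x_1) = 0.511229, coefficient = 4
x_2 = 1.0000, f(x_2) = 0.841471, coefficient = 2
x_3 = 1.2500, f(x_3) = 1.186231, coefficient = 4
x_4 = 1.5000, f(x_4) = 1.496242, coefficient = 1

I ≈ (0.250000/3) × 10.208737 = 0.850728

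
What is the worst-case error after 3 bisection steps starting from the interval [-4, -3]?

Bisection error bound: |error| ≤ (b-a)/2^n
|error| ≤ (-3 - (-4))/2^3 = 1/2^3
|error| ≤ 0.1250000000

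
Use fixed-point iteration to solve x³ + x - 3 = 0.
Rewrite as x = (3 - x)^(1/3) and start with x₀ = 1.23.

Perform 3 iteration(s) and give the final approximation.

Equation: x³ + x - 3 = 0
Fixed-point form: x = (3 - x)^(1/3)
x₀ = 1.23

x_1 = g(1.230000) = 1.209645
x_2 = g(1.209645) = 1.214264
x_3 = g(1.214264) = 1.213219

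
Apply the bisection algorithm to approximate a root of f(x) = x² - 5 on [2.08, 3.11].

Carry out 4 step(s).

f(x) = x² - 5
Initial interval: [2.08, 3.11]

Iteration 1:
  c_1 = (2.080000 + 3.110000)/2 = 2.595000
  f(c_1) = f(2.595000) = 1.734025
  f(a) × f(c) < 0, new interval: [2.080000, 2.595000]
Iteration 2:
  c_2 = (2.080000 + 2.595000)/2 = 2.337500
  f(c_2) = f(2.337500) = 0.463906
  f(a) × f(c) < 0, new interval: [2.080000, 2.337500]
Iteration 3:
  c_3 = (2.080000 + 2.337500)/2 = 2.208750
  f(c_3) = f(2.208750) = -0.121423
  f(a) × f(c) ≥ 0, new interval: [2.208750, 2.337500]
Iteration 4:
  c_4 = (2.208750 + 2.337500)/2 = 2.273125
  f(c_4) = f(2.273125) = 0.167097
  f(a) × f(c) < 0, new interval: [2.208750, 2.273125]

After 4 iteration(s), the approximation is c_4 = 2.273125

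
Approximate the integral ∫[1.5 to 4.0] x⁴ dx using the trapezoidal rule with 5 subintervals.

f(x) = x⁴
a = 1.5, b = 4.0, n = 5
h = (b - a)/n = 0.500000

Trapezoidal rule: (h/2)[f(x₀) + 2f(x₁) + 2f(x₂) + ... + f(xₙ)]

x_0 = 1.5000, f(x_0) = 5.062500, coefficient = 1
x_1 = 2.0000, f(x_1) = 16.000000, coefficient = 2
x_2 = 2.5000, f(x_2) = 39.062500, coefficient = 2
x_3 = 3.0000, f(x_3) = 81.000000, coefficient = 2
x_4 = 3.5000, f(x_4) = 150.062500, coefficient = 2
x_5 = 4.0000, f(x_5) = 256.000000, coefficient = 1

I ≈ (0.500000/2) × 833.312500 = 208.328125
Exact value: 203.281250
Error: 5.046875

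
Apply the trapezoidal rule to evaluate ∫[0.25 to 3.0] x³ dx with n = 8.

f(x) = x³
a = 0.25, b = 3.0, n = 8
h = (b - a)/n = 0.343750

Trapezoidal rule: (h/2)[f(x₀) + 2f(x₁) + 2f(x₂) + ... + f(xₙ)]

x_0 = 0.2500, f(x_0) = 0.015625, coefficient = 1
x_1 = 0.5938, f(x_1) = 0.209320, coefficient = 2
x_2 = 0.9375, f(x_2) = 0.823975, coefficient = 2
x_3 = 1.2812, f(x_3) = 2.103302, coefficient = 2
x_4 = 1.6250, f(x_4) = 4.291016, coefficient = 2
x_5 = 1.9688, f(x_5) = 7.630829, coefficient = 2
x_6 = 2.3125, f(x_6) = 12.366455, coefficient = 2
x_7 = 2.6562, f(x_7) = 18.741608, coefficient = 2
x_8 = 3.0000, f(x_8) = 27.000000, coefficient = 1

I ≈ (0.343750/2) × 119.348633 = 20.513046
Exact value: 20.249023
Error: 0.264023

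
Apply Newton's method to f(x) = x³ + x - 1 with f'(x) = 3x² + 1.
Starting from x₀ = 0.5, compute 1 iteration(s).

f(x) = x³ + x - 1
f'(x) = 3x² + 1
x₀ = 0.5

Newton-Raphson formula: x_{n+1} = x_n - f(x_n)/f'(x_n)

Iteration 1:
  f(0.500000) = -0.375000
  f'(0.500000) = 1.750000
  x_1 = 0.500000 - (-0.375000)/1.750000 = 0.714286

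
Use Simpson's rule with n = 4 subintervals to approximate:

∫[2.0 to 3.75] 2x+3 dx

f(x) = 2x+3
a = 2.0, b = 3.75, n = 4
h = (b - a)/n = 0.437500

Simpson's rule: (h/3)[f(x₀) + 4f(x₁) + 2f(x₂) + ... + f(xₙ)]

x_0 = 2.0000, f(x_0) = 7.000000, coefficient = 1
x_1 = 2.4375, f(x_1) = 7.875000, coefficient = 4
x_2 = 2.8750, f(x_2) = 8.750000, coefficient = 2
x_3 = 3.3125, f(x_3) = 9.625000, coefficient = 4
x_4 = 3.7500, f(x_4) = 10.500000, coefficient = 1

I ≈ (0.437500/3) × 105.000000 = 15.312500
Exact value: 15.312500
Error: 0.000000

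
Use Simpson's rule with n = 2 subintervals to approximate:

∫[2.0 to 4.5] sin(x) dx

f(x) = sin(x)
a = 2.0, b = 4.5, n = 2
h = (b - a)/n = 1.250000

Simpson's rule: (h/3)[f(x₀) + 4f(x₁) + 2f(x₂) + ... + f(xₙ)]

x_0 = 2.0000, f(x_0) = 0.909297, coefficient = 1
x_1 = 3.2500, f(x_1) = -0.108195, coefficient = 4
x_2 = 4.5000, f(x_2) = -0.977530, coefficient = 1

I ≈ (1.250000/3) × -0.501013 = -0.208756
Exact value: -0.205351
Error: 0.003404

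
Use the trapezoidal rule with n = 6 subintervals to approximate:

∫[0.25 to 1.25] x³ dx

f(x) = x³
a = 0.25, b = 1.25, n = 6
h = (b - a)/n = 0.166667

Trapezoidal rule: (h/2)[f(x₀) + 2f(x₁) + 2f(x₂) + ... + f(xₙ)]

x_0 = 0.2500, f(x_0) = 0.015625, coefficient = 1
x_1 = 0.4167, f(x_1) = 0.072338, coefficient = 2
x_2 = 0.5833, f(x_2) = 0.198495, coefficient = 2
x_3 = 0.7500, f(x_3) = 0.421875, coefficient = 2
x_4 = 0.9167, f(x_4) = 0.770255, coefficient = 2
x_5 = 1.0833, f(x_5) = 1.271412, coefficient = 2
x_6 = 1.2500, f(x_6) = 1.953125, coefficient = 1

I ≈ (0.166667/2) × 7.437500 = 0.619792
Exact value: 0.609375
Error: 0.010417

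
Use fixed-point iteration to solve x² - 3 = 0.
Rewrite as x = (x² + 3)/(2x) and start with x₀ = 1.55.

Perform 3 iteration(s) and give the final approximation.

Equation: x² - 3 = 0
Fixed-point form: x = (x² + 3)/(2x)
x₀ = 1.55

x_1 = g(1.550000) = 1.742742
x_2 = g(1.742742) = 1.732084
x_3 = g(1.732084) = 1.732051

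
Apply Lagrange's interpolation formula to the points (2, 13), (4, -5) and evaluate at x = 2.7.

Lagrange interpolation formula:
P(x) = Σ yᵢ × Lᵢ(x)
where Lᵢ(x) = Π_{j≠i} (x - xⱼ)/(xᵢ - xⱼ)

L_0(2.7) = (2.7 - 4)/(2 - 4) = 0.650000
L_1(2.7) = (2.7 - 2)/(4 - 2) = 0.350000

P(2.7) = 13×L_0(2.7) + (-5)×L_1(2.7)
P(2.7) = 6.700000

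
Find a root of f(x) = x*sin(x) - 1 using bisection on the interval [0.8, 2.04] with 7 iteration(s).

f(x) = x*sin(x) - 1
Initial interval: [0.8, 2.04]

Iteration 1:
  c_1 = (0.800000 + 2.040000)/2 = 1.420000
  f(c_1) = f(1.420000) = 0.403886
  f(a) × f(c) < 0, new interval: [0.800000, 1.420000]
Iteration 2:
  c_2 = (0.800000 + 1.420000)/2 = 1.110000
  f(c_2) = f(1.110000) = -0.005774
  f(a) × f(c) ≥ 0, new interval: [1.110000, 1.420000]
Iteration 3:
  c_3 = (1.110000 + 1.420000)/2 = 1.265000
  f(c_3) = f(1.265000) = 0.206314
  f(a) × f(c) < 0, new interval: [1.110000, 1.265000]
Iteration 4:
  c_4 = (1.110000 + 1.265000)/2 = 1.187500
  f(c_4) = f(1.187500) = 0.101331
  f(a) × f(c) < 0, new interval: [1.110000, 1.187500]
Iteration 5:
  c_5 = (1.110000 + 1.187500)/2 = 1.148750
  f(c_5) = f(1.148750) = 0.047950
  f(a) × f(c) < 0, new interval: [1.110000, 1.148750]
Iteration 6:
  c_6 = (1.110000 + 1.148750)/2 = 1.129375
  f(c_6) = f(1.129375) = 0.021119
  f(a) × f(c) < 0, new interval: [1.110000, 1.129375]
Iteration 7:
  c_7 = (1.110000 + 1.129375)/2 = 1.119687
  f(c_7) = f(1.119687) = 0.007679
  f(a) × f(c) < 0, new interval: [1.110000, 1.119687]

After 7 iteration(s), the approximation is c_7 = 1.119687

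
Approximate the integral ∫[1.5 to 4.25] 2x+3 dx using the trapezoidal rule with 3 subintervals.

f(x) = 2x+3
a = 1.5, b = 4.25, n = 3
h = (b - a)/n = 0.916667

Trapezoidal rule: (h/2)[f(x₀) + 2f(x₁) + 2f(x₂) + ... + f(xₙ)]

x_0 = 1.5000, f(x_0) = 6.000000, coefficient = 1
x_1 = 2.4167, f(x_1) = 7.833333, coefficient = 2
x_2 = 3.3333, f(x_2) = 9.666667, coefficient = 2
x_3 = 4.2500, f(x_3) = 11.500000, coefficient = 1

I ≈ (0.916667/2) × 52.500000 = 24.062500
Exact value: 24.062500
Error: 0.000000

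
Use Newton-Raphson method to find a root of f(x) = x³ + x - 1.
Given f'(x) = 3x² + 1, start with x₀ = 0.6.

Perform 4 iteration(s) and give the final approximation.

f(x) = x³ + x - 1
f'(x) = 3x² + 1
x₀ = 0.6

Newton-Raphson formula: x_{n+1} = x_n - f(x_n)/f'(x_n)

Iteration 1:
  f(0.600000) = -0.184000
  f'(0.600000) = 2.080000
  x_1 = 0.600000 - (-0.184000)/2.080000 = 0.688462
Iteration 2:
  f(0.688462) = 0.014778
  f'(0.688462) = 2.421938
  x_2 = 0.688462 - 0.014778/2.421938 = 0.682360
Iteration 3:
  f(0.682360) = 0.000077
  f'(0.682360) = 2.396845
  x_3 = 0.682360 - 0.000077/2.396845 = 0.682328
Iteration 4:
  f(0.682328) = 0.000000
  f'(0.682328) = 2.396714
  x_4 = 0.682328 - 0.000000/2.396714 = 0.682328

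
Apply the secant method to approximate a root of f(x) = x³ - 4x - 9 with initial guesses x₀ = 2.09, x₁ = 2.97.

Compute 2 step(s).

f(x) = x³ - 4x - 9
x₀ = 2.09, x₁ = 2.97

Secant formula: x_{n+1} = x_n - f(x_n)(x_n - x_{n-1})/(f(x_n) - f(x_{n-1}))

Iteration 1:
  f(2.090000) = -8.230671
  f(2.970000) = 5.318073
  x_2 = 2.970000 - 5.318073×(2.970000 - 2.090000)/(5.318073 - (-8.230671))
       = 2.624588
Iteration 2:
  f(2.970000) = 5.318073
  f(2.624588) = -1.418984
  x_3 = 2.624588 - (-1.418984)×(2.624588 - 2.970000)/(-1.418984 - 5.318073)
       = 2.697340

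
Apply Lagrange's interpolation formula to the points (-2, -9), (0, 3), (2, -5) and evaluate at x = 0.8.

Lagrange interpolation formula:
P(x) = Σ yᵢ × Lᵢ(x)
where Lᵢ(x) = Π_{j≠i} (x - xⱼ)/(xᵢ - xⱼ)

L_0(0.8) = (0.8 - 0)/(-2 - 0) × (0.8 - 2)/(-2 - 2) = -0.120000
L_1(0.8) = (0.8 - (-2))/(0 - (-2)) × (0.8 - 2)/(0 - 2) = 0.840000
L_2(0.8) = (0.8 - (-2))/(2 - (-2)) × (0.8 - 0)/(2 - 0) = 0.280000

P(0.8) = (-9)×L_0(0.8) + 3×L_1(0.8) + (-5)×L_2(0.8)
P(0.8) = 2.200000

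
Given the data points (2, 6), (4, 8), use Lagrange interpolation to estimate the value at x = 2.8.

Lagrange interpolation formula:
P(x) = Σ yᵢ × Lᵢ(x)
where Lᵢ(x) = Π_{j≠i} (x - xⱼ)/(xᵢ - xⱼ)

L_0(2.8) = (2.8 - 4)/(2 - 4) = 0.600000
L_1(2.8) = (2.8 - 2)/(4 - 2) = 0.400000

P(2.8) = 6×L_0(2.8) + 8×L_1(2.8)
P(2.8) = 6.800000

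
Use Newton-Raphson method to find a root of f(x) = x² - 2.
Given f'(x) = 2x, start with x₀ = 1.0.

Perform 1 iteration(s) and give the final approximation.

f(x) = x² - 2
f'(x) = 2x
x₀ = 1.0

Newton-Raphson formula: x_{n+1} = x_n - f(x_n)/f'(x_n)

Iteration 1:
  f(1.000000) = -1.000000
  f'(1.000000) = 2.000000
  x_1 = 1.000000 - (-1.000000)/2.000000 = 1.500000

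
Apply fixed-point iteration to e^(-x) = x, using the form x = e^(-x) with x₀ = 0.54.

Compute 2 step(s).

Equation: e^(-x) = x
Fixed-point form: x = e^(-x)
x₀ = 0.54

x_1 = g(0.540000) = 0.582748
x_2 = g(0.582748) = 0.558362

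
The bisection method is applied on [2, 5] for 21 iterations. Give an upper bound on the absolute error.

Bisection error bound: |error| ≤ (b-a)/2^n
|error| ≤ (5 - 2)/2^21 = 3/2^21
|error| ≤ 0.0000014305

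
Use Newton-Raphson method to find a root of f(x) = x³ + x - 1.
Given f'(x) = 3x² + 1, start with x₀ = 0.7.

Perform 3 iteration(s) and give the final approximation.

f(x) = x³ + x - 1
f'(x) = 3x² + 1
x₀ = 0.7

Newton-Raphson formula: x_{n+1} = x_n - f(x_n)/f'(x_n)

Iteration 1:
  f(0.700000) = 0.043000
  f'(0.700000) = 2.470000
  x_1 = 0.700000 - 0.043000/2.470000 = 0.682591
Iteration 2:
  f(0.682591) = 0.000631
  f'(0.682591) = 2.397792
  x_2 = 0.682591 - 0.000631/2.397792 = 0.682328
Iteration 3:
  f(0.682328) = 0.000000
  f'(0.682328) = 2.396714
  x_3 = 0.682328 - 0.000000/2.396714 = 0.682328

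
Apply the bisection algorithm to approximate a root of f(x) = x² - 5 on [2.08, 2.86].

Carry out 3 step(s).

f(x) = x² - 5
Initial interval: [2.08, 2.86]

Iteration 1:
  c_1 = (2.080000 + 2.860000)/2 = 2.470000
  f(c_1) = f(2.470000) = 1.100900
  f(a) × f(c) < 0, new interval: [2.080000, 2.470000]
Iteration 2:
  c_2 = (2.080000 + 2.470000)/2 = 2.275000
  f(c_2) = f(2.275000) = 0.175625
  f(a) × f(c) < 0, new interval: [2.080000, 2.275000]
Iteration 3:
  c_3 = (2.080000 + 2.275000)/2 = 2.177500
  f(c_3) = f(2.177500) = -0.258494
  f(a) × f(c) ≥ 0, new interval: [2.177500, 2.275000]

After 3 iteration(s), the approximation is c_3 = 2.177500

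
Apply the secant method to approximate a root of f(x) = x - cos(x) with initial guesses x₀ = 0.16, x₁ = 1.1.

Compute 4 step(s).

f(x) = x - cos(x)
x₀ = 0.16, x₁ = 1.1

Secant formula: x_{n+1} = x_n - f(x_n)(x_n - x_{n-1})/(f(x_n) - f(x_{n-1}))

Iteration 1:
  f(0.160000) = -0.827227
  f(1.100000) = 0.646404
  x_2 = 1.100000 - 0.646404×(1.100000 - 0.160000)/(0.646404 - (-0.827227))
       = 0.687672
Iteration 2:
  f(1.100000) = 0.646404
  f(0.687672) = -0.085054
  x_3 = 0.687672 - (-0.085054)×(0.687672 - 1.100000)/(-0.085054 - 0.646404)
       = 0.735617
Iteration 3:
  f(0.687672) = -0.085054
  f(0.735617) = -0.005799
  x_4 = 0.735617 - (-0.005799)×(0.735617 - 0.687672)/(-0.005799 - (-0.085054))
       = 0.739126
Iteration 4:
  f(0.735617) = -0.005799
  f(0.739126) = 0.000068
  x_5 = 0.739126 - 0.000068×(0.739126 - 0.735617)/(0.000068 - (-0.005799))
       = 0.739085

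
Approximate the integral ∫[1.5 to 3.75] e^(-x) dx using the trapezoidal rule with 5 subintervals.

f(x) = e^(-x)
a = 1.5, b = 3.75, n = 5
h = (b - a)/n = 0.450000

Trapezoidal rule: (h/2)[f(x₀) + 2f(x₁) + 2f(x₂) + ... + f(xₙ)]

x_0 = 1.5000, f(x_0) = 0.223130, coefficient = 1
x_1 = 1.9500, f(x_1) = 0.142274, coefficient = 2
x_2 = 2.4000, f(x_2) = 0.090718, coefficient = 2
x_3 = 2.8500, f(x_3) = 0.057844, coefficient = 2
x_4 = 3.3000, f(x_4) = 0.036883, coefficient = 2
x_5 = 3.7500, f(x_5) = 0.023518, coefficient = 1

I ≈ (0.450000/2) × 0.902087 = 0.202970
Exact value: 0.199612
Error: 0.003357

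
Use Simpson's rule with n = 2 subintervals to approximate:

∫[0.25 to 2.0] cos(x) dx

f(x) = cos(x)
a = 0.25, b = 2.0, n = 2
h = (b - a)/n = 0.875000

Simpson's rule: (h/3)[f(x₀) + 4f(x₁) + 2f(x₂) + ... + f(xₙ)]

x_0 = 0.2500, f(x_0) = 0.968912, coefficient = 1
x_1 = 1.1250, f(x_1) = 0.431177, coefficient = 4
x_2 = 2.0000, f(x_2) = -0.416147, coefficient = 1

I ≈ (0.875000/3) × 2.277472 = 0.664263
Exact value: 0.661893
Error: 0.002369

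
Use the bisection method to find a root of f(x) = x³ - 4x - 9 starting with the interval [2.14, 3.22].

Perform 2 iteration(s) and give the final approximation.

f(x) = x³ - 4x - 9
Initial interval: [2.14, 3.22]

Iteration 1:
  c_1 = (2.140000 + 3.220000)/2 = 2.680000
  f(c_1) = f(2.680000) = -0.471168
  f(a) × f(c) ≥ 0, new interval: [2.680000, 3.220000]
Iteration 2:
  c_2 = (2.680000 + 3.220000)/2 = 2.950000
  f(c_2) = f(2.950000) = 4.872375
  f(a) × f(c) < 0, new interval: [2.680000, 2.950000]

After 2 iteration(s), the approximation is c_2 = 2.950000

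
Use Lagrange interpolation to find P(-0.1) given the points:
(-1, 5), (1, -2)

Lagrange interpolation formula:
P(x) = Σ yᵢ × Lᵢ(x)
where Lᵢ(x) = Π_{j≠i} (x - xⱼ)/(xᵢ - xⱼ)

L_0(-0.1) = (-0.1 - 1)/(-1 - 1) = 0.550000
L_1(-0.1) = (-0.1 - (-1))/(1 - (-1)) = 0.450000

P(-0.1) = 5×L_0(-0.1) + (-2)×L_1(-0.1)
P(-0.1) = 1.850000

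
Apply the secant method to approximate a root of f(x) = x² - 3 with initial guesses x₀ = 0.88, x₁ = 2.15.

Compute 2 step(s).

f(x) = x² - 3
x₀ = 0.88, x₁ = 2.15

Secant formula: x_{n+1} = x_n - f(x_n)(x_n - x_{n-1})/(f(x_n) - f(x_{n-1}))

Iteration 1:
  f(0.880000) = -2.225600
  f(2.150000) = 1.622500
  x_2 = 2.150000 - 1.622500×(2.150000 - 0.880000)/(1.622500 - (-2.225600))
       = 1.614521
Iteration 2:
  f(2.150000) = 1.622500
  f(1.614521) = -0.393320
  x_3 = 1.614521 - (-0.393320)×(1.614521 - 2.150000)/(-0.393320 - 1.622500)
       = 1.719002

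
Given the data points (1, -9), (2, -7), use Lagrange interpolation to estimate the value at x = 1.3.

Lagrange interpolation formula:
P(x) = Σ yᵢ × Lᵢ(x)
where Lᵢ(x) = Π_{j≠i} (x - xⱼ)/(xᵢ - xⱼ)

L_0(1.3) = (1.3 - 2)/(1 - 2) = 0.700000
L_1(1.3) = (1.3 - 1)/(2 - 1) = 0.300000

P(1.3) = (-9)×L_0(1.3) + (-7)×L_1(1.3)
P(1.3) = -8.400000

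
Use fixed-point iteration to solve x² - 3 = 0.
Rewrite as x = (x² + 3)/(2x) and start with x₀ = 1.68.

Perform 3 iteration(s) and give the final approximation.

Equation: x² - 3 = 0
Fixed-point form: x = (x² + 3)/(2x)
x₀ = 1.68

x_1 = g(1.680000) = 1.732857
x_2 = g(1.732857) = 1.732051
x_3 = g(1.732051) = 1.732051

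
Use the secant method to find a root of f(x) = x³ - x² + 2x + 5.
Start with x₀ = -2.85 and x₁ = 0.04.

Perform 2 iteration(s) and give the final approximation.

f(x) = x³ - x² + 2x + 5
x₀ = -2.85, x₁ = 0.04

Secant formula: x_{n+1} = x_n - f(x_n)(x_n - x_{n-1})/(f(x_n) - f(x_{n-1}))

Iteration 1:
  f(-2.850000) = -31.971625
  f(0.040000) = 5.078464
  x_2 = 0.040000 - 5.078464×(0.040000 - (-2.850000))/(5.078464 - (-31.971625))
       = -0.356133
Iteration 2:
  f(0.040000) = 5.078464
  f(-0.356133) = 4.115735
  x_3 = -0.356133 - 4.115735×(-0.356133 - 0.040000)/(4.115735 - 5.078464)
       = -2.049629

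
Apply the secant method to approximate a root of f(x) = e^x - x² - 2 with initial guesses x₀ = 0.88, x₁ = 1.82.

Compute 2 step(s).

f(x) = e^x - x² - 2
x₀ = 0.88, x₁ = 1.82

Secant formula: x_{n+1} = x_n - f(x_n)(x_n - x_{n-1})/(f(x_n) - f(x_{n-1}))

Iteration 1:
  f(0.880000) = -0.363500
  f(1.820000) = 0.859458
  x_2 = 1.820000 - 0.859458×(1.820000 - 0.880000)/(0.859458 - (-0.363500))
       = 1.159396
Iteration 2:
  f(1.820000) = 0.859458
  f(1.159396) = -0.156192
  x_3 = 1.159396 - (-0.156192)×(1.159396 - 1.820000)/(-0.156192 - 0.859458)
       = 1.260987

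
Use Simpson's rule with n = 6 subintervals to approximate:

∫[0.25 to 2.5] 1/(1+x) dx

f(x) = 1/(1+x)
a = 0.25, b = 2.5, n = 6
h = (b - a)/n = 0.375000

Simpson's rule: (h/3)[f(x₀) + 4f(x₁) + 2f(x₂) + ... + f(xₙ)]

x_0 = 0.2500, f(x_0) = 0.800000, coefficient = 1
x_1 = 0.6250, f(x_1) = 0.615385, coefficient = 4
x_2 = 1.0000, f(x_2) = 0.500000, coefficient = 2
x_3 = 1.3750, f(x_3) = 0.421053, coefficient = 4
x_4 = 1.7500, f(x_4) = 0.363636, coefficient = 2
x_5 = 2.1250, f(x_5) = 0.320000, coefficient = 4
x_6 = 2.5000, f(x_6) = 0.285714, coefficient = 1

I ≈ (0.375000/3) × 8.238736 = 1.029842
Exact value: 1.029619
Error: 0.000223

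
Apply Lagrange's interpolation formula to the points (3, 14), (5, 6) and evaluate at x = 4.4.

Lagrange interpolation formula:
P(x) = Σ yᵢ × Lᵢ(x)
where Lᵢ(x) = Π_{j≠i} (x - xⱼ)/(xᵢ - xⱼ)

L_0(4.4) = (4.4 - 5)/(3 - 5) = 0.300000
L_1(4.4) = (4.4 - 3)/(5 - 3) = 0.700000

P(4.4) = 14×L_0(4.4) + 6×L_1(4.4)
P(4.4) = 8.400000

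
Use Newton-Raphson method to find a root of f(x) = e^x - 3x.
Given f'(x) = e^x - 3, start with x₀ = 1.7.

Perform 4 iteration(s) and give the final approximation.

f(x) = e^x - 3x
f'(x) = e^x - 3
x₀ = 1.7

Newton-Raphson formula: x_{n+1} = x_n - f(x_n)/f'(x_n)

Iteration 1:
  f(1.700000) = 0.373947
  f'(1.700000) = 2.473947
  x_1 = 1.700000 - 0.373947/2.473947 = 1.548846
Iteration 2:
  f(1.548846) = 0.059498
  f'(1.548846) = 1.706036
  x_2 = 1.548846 - 0.059498/1.706036 = 1.513971
Iteration 3:
  f(1.513971) = 0.002829
  f'(1.513971) = 1.544741
  x_3 = 1.513971 - 0.002829/1.544741 = 1.512140
Iteration 4:
  f(1.512140) = 0.000008
  f'(1.512140) = 1.536426
  x_4 = 1.512140 - 0.000008/1.536426 = 1.512135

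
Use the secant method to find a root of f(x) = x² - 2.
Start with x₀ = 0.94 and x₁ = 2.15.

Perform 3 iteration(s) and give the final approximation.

f(x) = x² - 2
x₀ = 0.94, x₁ = 2.15

Secant formula: x_{n+1} = x_n - f(x_n)(x_n - x_{n-1})/(f(x_n) - f(x_{n-1}))

Iteration 1:
  f(0.940000) = -1.116400
  f(2.150000) = 2.622500
  x_2 = 2.150000 - 2.622500×(2.150000 - 0.940000)/(2.622500 - (-1.116400))
       = 1.301294
Iteration 2:
  f(2.150000) = 2.622500
  f(1.301294) = -0.306633
  x_3 = 1.301294 - (-0.306633)×(1.301294 - 2.150000)/(-0.306633 - 2.622500)
       = 1.390140
Iteration 3:
  f(1.301294) = -0.306633
  f(1.390140) = -0.067510
  x_4 = 1.390140 - (-0.067510)×(1.390140 - 1.301294)/(-0.067510 - (-0.306633))
       = 1.415224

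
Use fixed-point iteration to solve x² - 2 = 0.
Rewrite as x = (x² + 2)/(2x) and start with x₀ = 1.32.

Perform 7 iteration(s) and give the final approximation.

Equation: x² - 2 = 0
Fixed-point form: x = (x² + 2)/(2x)
x₀ = 1.32

x_1 = g(1.320000) = 1.417576
x_2 = g(1.417576) = 1.414218
x_3 = g(1.414218) = 1.414214
x_4 = g(1.414214) = 1.414214
x_5 = g(1.414214) = 1.414214
x_6 = g(1.414214) = 1.414214
x_7 = g(1.414214) = 1.414214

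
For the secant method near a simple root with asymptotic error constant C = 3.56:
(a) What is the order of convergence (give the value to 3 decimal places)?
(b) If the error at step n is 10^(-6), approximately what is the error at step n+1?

(a) Secant method has superlinear convergence with order φ = (1+√5)/2 ≈ 1.618.
    This means |e_{n+1}| ≈ C|e_n|^1.618.

(b) With |e_n| = 10^(-6) and C = 3.56:
    |e_{n+1}| ≈ 3.56 × (10^(-6))^1.618 = 3.56 × 10^(-9.71)

(a) ≈ 1.618 (golden ratio); (b) |e_{n+1}| ≈ 6.970e-10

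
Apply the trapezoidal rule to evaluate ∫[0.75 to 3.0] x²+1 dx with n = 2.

f(x) = x²+1
a = 0.75, b = 3.0, n = 2
h = (b - a)/n = 1.125000

Trapezoidal rule: (h/2)[f(x₀) + 2f(x₁) + 2f(x₂) + ... + f(xₙ)]

x_0 = 0.7500, f(x_0) = 1.562500, coefficient = 1
x_1 = 1.8750, f(x_1) = 4.515625, coefficient = 2
x_2 = 3.0000, f(x_2) = 10.000000, coefficient = 1

I ≈ (1.125000/2) × 20.593750 = 11.583984
Exact value: 11.109375
Error: 0.474609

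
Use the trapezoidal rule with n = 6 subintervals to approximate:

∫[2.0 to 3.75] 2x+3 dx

f(x) = 2x+3
a = 2.0, b = 3.75, n = 6
h = (b - a)/n = 0.291667

Trapezoidal rule: (h/2)[f(x₀) + 2f(x₁) + 2f(x₂) + ... + f(xₙ)]

x_0 = 2.0000, f(x_0) = 7.000000, coefficient = 1
x_1 = 2.2917, f(x_1) = 7.583333, coefficient = 2
x_2 = 2.5833, f(x_2) = 8.166667, coefficient = 2
x_3 = 2.8750, f(x_3) = 8.750000, coefficient = 2
x_4 = 3.1667, f(x_4) = 9.333333, coefficient = 2
x_5 = 3.4583, f(x_5) = 9.916667, coefficient = 2
x_6 = 3.7500, f(x_6) = 10.500000, coefficient = 1

I ≈ (0.291667/2) × 105.000000 = 15.312500
Exact value: 15.312500
Error: 0.000000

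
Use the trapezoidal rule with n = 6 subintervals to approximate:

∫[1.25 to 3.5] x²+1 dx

f(x) = x²+1
a = 1.25, b = 3.5, n = 6
h = (b - a)/n = 0.375000

Trapezoidal rule: (h/2)[f(x₀) + 2f(x₁) + 2f(x₂) + ... + f(xₙ)]

x_0 = 1.2500, f(x_0) = 2.562500, coefficient = 1
x_1 = 1.6250, f(x_1) = 3.640625, coefficient = 2
x_2 = 2.0000, f(x_2) = 5.000000, coefficient = 2
x_3 = 2.3750, f(x_3) = 6.640625, coefficient = 2
x_4 = 2.7500, f(x_4) = 8.562500, coefficient = 2
x_5 = 3.1250, f(x_5) = 10.765625, coefficient = 2
x_6 = 3.5000, f(x_6) = 13.250000, coefficient = 1

I ≈ (0.375000/2) × 85.031250 = 15.943359
Exact value: 15.890625
Error: 0.052734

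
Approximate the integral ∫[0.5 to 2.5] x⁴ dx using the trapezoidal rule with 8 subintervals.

f(x) = x⁴
a = 0.5, b = 2.5, n = 8
h = (b - a)/n = 0.250000

Trapezoidal rule: (h/2)[f(x₀) + 2f(x₁) + 2f(x₂) + ... + f(xₙ)]

x_0 = 0.5000, f(x_0) = 0.062500, coefficient = 1
x_1 = 0.7500, f(x_1) = 0.316406, coefficient = 2
x_2 = 1.0000, f(x_2) = 1.000000, coefficient = 2
x_3 = 1.2500, f(x_3) = 2.441406, coefficient = 2
x_4 = 1.5000, f(x_4) = 5.062500, coefficient = 2
x_5 = 1.7500, f(x_5) = 9.378906, coefficient = 2
x_6 = 2.0000, f(x_6) = 16.000000, coefficient = 2
x_7 = 2.2500, f(x_7) = 25.628906, coefficient = 2
x_8 = 2.5000, f(x_8) = 39.062500, coefficient = 1

I ≈ (0.250000/2) × 158.781250 = 19.847656
Exact value: 19.525000
Error: 0.322656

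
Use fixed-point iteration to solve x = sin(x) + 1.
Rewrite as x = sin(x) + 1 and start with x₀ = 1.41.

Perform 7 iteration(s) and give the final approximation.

Equation: x = sin(x) + 1
Fixed-point form: x = sin(x) + 1
x₀ = 1.41

x_1 = g(1.410000) = 1.987100
x_2 = g(1.987100) = 1.914590
x_3 = g(1.914590) = 1.941483
x_4 = g(1.941483) = 1.932079
x_5 = g(1.932079) = 1.935444
x_6 = g(1.935444) = 1.934249
x_7 = g(1.934249) = 1.934675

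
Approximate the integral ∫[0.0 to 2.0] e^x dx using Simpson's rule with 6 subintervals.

f(x) = e^x
a = 0.0, b = 2.0, n = 6
h = (b - a)/n = 0.333333

Simpson's rule: (h/3)[f(x₀) + 4f(x₁) + 2f(x₂) + ... + f(xₙ)]

x_0 = 0.0000, f(x_0) = 1.000000, coefficient = 1
x_1 = 0.3333, f(x_1) = 1.395612, coefficient = 4
x_2 = 0.6667, f(x_2) = 1.947734, coefficient = 2
x_3 = 1.0000, f(x_3) = 2.718282, coefficient = 4
x_4 = 1.3333, f(x_4) = 3.793668, coefficient = 2
x_5 = 1.6667, f(x_5) = 5.294490, coefficient = 4
x_6 = 2.0000, f(x_6) = 7.389056, coefficient = 1

I ≈ (0.333333/3) × 57.505397 = 6.389489
Exact value: 6.389056
Error: 0.000432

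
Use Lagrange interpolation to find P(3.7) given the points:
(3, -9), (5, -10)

Lagrange interpolation formula:
P(x) = Σ yᵢ × Lᵢ(x)
where Lᵢ(x) = Π_{j≠i} (x - xⱼ)/(xᵢ - xⱼ)

L_0(3.7) = (3.7 - 5)/(3 - 5) = 0.650000
L_1(3.7) = (3.7 - 3)/(5 - 3) = 0.350000

P(3.7) = (-9)×L_0(3.7) + (-10)×L_1(3.7)
P(3.7) = -9.350000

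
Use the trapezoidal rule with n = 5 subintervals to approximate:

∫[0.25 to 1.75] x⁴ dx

f(x) = x⁴
a = 0.25, b = 1.75, n = 5
h = (b - a)/n = 0.300000

Trapezoidal rule: (h/2)[f(x₀) + 2f(x₁) + 2f(x₂) + ... + f(xₙ)]

x_0 = 0.2500, f(x_0) = 0.003906, coefficient = 1
x_1 = 0.5500, f(x_1) = 0.091506, coefficient = 2
x_2 = 0.8500, f(x_2) = 0.522006, coefficient = 2
x_3 = 1.1500, f(x_3) = 1.749006, coefficient = 2
x_4 = 1.4500, f(x_4) = 4.420506, coefficient = 2
x_5 = 1.7500, f(x_5) = 9.378906, coefficient = 1

I ≈ (0.300000/2) × 22.948862 = 3.442329
Exact value: 3.282422
Error: 0.159907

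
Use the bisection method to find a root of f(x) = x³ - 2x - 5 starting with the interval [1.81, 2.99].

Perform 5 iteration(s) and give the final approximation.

f(x) = x³ - 2x - 5
Initial interval: [1.81, 2.99]

Iteration 1:
  c_1 = (1.810000 + 2.990000)/2 = 2.400000
  f(c_1) = f(2.400000) = 4.024000
  f(a) × f(c) < 0, new interval: [1.810000, 2.400000]
Iteration 2:
  c_2 = (1.810000 + 2.400000)/2 = 2.105000
  f(c_2) = f(2.105000) = 0.117308
  f(a) × f(c) < 0, new interval: [1.810000, 2.105000]
Iteration 3:
  c_3 = (1.810000 + 2.105000)/2 = 1.957500
  f(c_3) = f(1.957500) = -1.414239
  f(a) × f(c) ≥ 0, new interval: [1.957500, 2.105000]
Iteration 4:
  c_4 = (1.957500 + 2.105000)/2 = 2.031250
  f(c_4) = f(2.031250) = -0.681610
  f(a) × f(c) ≥ 0, new interval: [2.031250, 2.105000]
Iteration 5:
  c_5 = (2.031250 + 2.105000)/2 = 2.068125
  f(c_5) = f(2.068125) = -0.290588
  f(a) × f(c) ≥ 0, new interval: [2.068125, 2.105000]

After 5 iteration(s), the approximation is c_5 = 2.068125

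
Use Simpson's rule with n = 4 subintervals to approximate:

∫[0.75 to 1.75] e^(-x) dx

f(x) = e^(-x)
a = 0.75, b = 1.75, n = 4
h = (b - a)/n = 0.250000

Simpson's rule: (h/3)[f(x₀) + 4f(x₁) + 2f(x₂) + ... + f(xₙ)]

x_0 = 0.7500, f(x_0) = 0.472367, coefficient = 1
x_1 = 1.0000, f(x_1) = 0.367879, coefficient = 4
x_2 = 1.2500, f(x_2) = 0.286505, coefficient = 2
x_3 = 1.5000, f(x_3) = 0.223130, coefficient = 4
x_4 = 1.7500, f(x_4) = 0.173774, coefficient = 1

I ≈ (0.250000/3) × 3.583188 = 0.298599
Exact value: 0.298593
Error: 0.000006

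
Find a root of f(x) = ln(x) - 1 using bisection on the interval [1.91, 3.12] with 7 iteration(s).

f(x) = ln(x) - 1
Initial interval: [1.91, 3.12]

Iteration 1:
  c_1 = (1.910000 + 3.120000)/2 = 2.515000
  f(c_1) = f(2.515000) = -0.077727
  f(a) × f(c) ≥ 0, new interval: [2.515000, 3.120000]
Iteration 2:
  c_2 = (2.515000 + 3.120000)/2 = 2.817500
  f(c_2) = f(2.817500) = 0.035850
  f(a) × f(c) < 0, new interval: [2.515000, 2.817500]
Iteration 3:
  c_3 = (2.515000 + 2.817500)/2 = 2.666250
  f(c_3) = f(2.666250) = -0.019327
  f(a) × f(c) ≥ 0, new interval: [2.666250, 2.817500]
Iteration 4:
  c_4 = (2.666250 + 2.817500)/2 = 2.741875
  f(c_4) = f(2.741875) = 0.008642
  f(a) × f(c) < 0, new interval: [2.666250, 2.741875]
Iteration 5:
  c_5 = (2.666250 + 2.741875)/2 = 2.704063
  f(c_5) = f(2.704063) = -0.005245
  f(a) × f(c) ≥ 0, new interval: [2.704063, 2.741875]
Iteration 6:
  c_6 = (2.704063 + 2.741875)/2 = 2.722969
  f(c_6) = f(2.722969) = 0.001723
  f(a) × f(c) < 0, new interval: [2.704063, 2.722969]
Iteration 7:
  c_7 = (2.704063 + 2.722969)/2 = 2.713516
  f(c_7) = f(2.713516) = -0.001755
  f(a) × f(c) ≥ 0, new interval: [2.713516, 2.722969]

After 7 iteration(s), the approximation is c_7 = 2.713516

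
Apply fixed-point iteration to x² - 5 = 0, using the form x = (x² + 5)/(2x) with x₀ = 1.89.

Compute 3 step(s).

Equation: x² - 5 = 0
Fixed-point form: x = (x² + 5)/(2x)
x₀ = 1.89

x_1 = g(1.890000) = 2.267751
x_2 = g(2.267751) = 2.236289
x_3 = g(2.236289) = 2.236068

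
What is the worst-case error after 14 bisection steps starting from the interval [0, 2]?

Bisection error bound: |error| ≤ (b-a)/2^n
|error| ≤ (2 - 0)/2^14 = 2/2^14
|error| ≤ 0.0001220703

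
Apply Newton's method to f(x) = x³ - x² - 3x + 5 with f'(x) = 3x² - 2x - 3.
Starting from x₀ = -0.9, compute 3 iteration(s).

f(x) = x³ - x² - 3x + 5
f'(x) = 3x² - 2x - 3
x₀ = -0.9

Newton-Raphson formula: x_{n+1} = x_n - f(x_n)/f'(x_n)

Iteration 1:
  f(-0.900000) = 6.161000
  f'(-0.900000) = 1.230000
  x_1 = -0.900000 - 6.161000/1.230000 = -5.908943
Iteration 2:
  f(-5.908943) = -218.503122
  f'(-5.908943) = 113.564711
  x_2 = -5.908943 - (-218.503122)/113.564711 = -3.984902
Iteration 3:
  f(-3.984902) = -62.202789
  f'(-3.984902) = 52.608147
  x_3 = -3.984902 - (-62.202789)/52.608147 = -2.802523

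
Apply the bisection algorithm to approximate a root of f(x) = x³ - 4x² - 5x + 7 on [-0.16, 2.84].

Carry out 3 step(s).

f(x) = x³ - 4x² - 5x + 7
Initial interval: [-0.16, 2.84]

Iteration 1:
  c_1 = (-0.160000 + 2.840000)/2 = 1.340000
  f(c_1) = f(1.340000) = -4.476296
  f(a) × f(c) < 0, new interval: [-0.160000, 1.340000]
Iteration 2:
  c_2 = (-0.160000 + 1.340000)/2 = 0.590000
  f(c_2) = f(0.590000) = 2.862979
  f(a) × f(c) ≥ 0, new interval: [0.590000, 1.340000]
Iteration 3:
  c_3 = (0.590000 + 1.340000)/2 = 0.965000
  f(c_3) = f(0.965000) = -0.651268
  f(a) × f(c) < 0, new interval: [0.590000, 0.965000]

After 3 iteration(s), the approximation is c_3 = 0.965000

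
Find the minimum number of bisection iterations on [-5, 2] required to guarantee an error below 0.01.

We need (b-a)/2^n ≤ 0.01
(2 - (-5))/2^n ≤ 0.01
7/2^n ≤ 0.01
2^n ≥ 700
n ≥ log₂(700) = 9.45
n ≥ 10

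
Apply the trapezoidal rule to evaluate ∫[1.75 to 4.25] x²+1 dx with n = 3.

f(x) = x²+1
a = 1.75, b = 4.25, n = 3
h = (b - a)/n = 0.833333

Trapezoidal rule: (h/2)[f(x₀) + 2f(x₁) + 2f(x₂) + ... + f(xₙ)]

x_0 = 1.7500, f(x_0) = 4.062500, coefficient = 1
x_1 = 2.5833, f(x_1) = 7.673611, coefficient = 2
x_2 = 3.4167, f(x_2) = 12.673611, coefficient = 2
x_3 = 4.2500, f(x_3) = 19.062500, coefficient = 1

I ≈ (0.833333/2) × 63.819444 = 26.591435
Exact value: 26.302083
Error: 0.289352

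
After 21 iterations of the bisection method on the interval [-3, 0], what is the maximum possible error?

Bisection error bound: |error| ≤ (b-a)/2^n
|error| ≤ (0 - (-3))/2^21 = 3/2^21
|error| ≤ 0.0000014305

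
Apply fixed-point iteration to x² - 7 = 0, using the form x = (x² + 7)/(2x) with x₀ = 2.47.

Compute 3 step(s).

Equation: x² - 7 = 0
Fixed-point form: x = (x² + 7)/(2x)
x₀ = 2.47

x_1 = g(2.470000) = 2.652004
x_2 = g(2.652004) = 2.645759
x_3 = g(2.645759) = 2.645751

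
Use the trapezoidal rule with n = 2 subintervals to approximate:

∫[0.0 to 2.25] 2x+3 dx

f(x) = 2x+3
a = 0.0, b = 2.25, n = 2
h = (b - a)/n = 1.125000

Trapezoidal rule: (h/2)[f(x₀) + 2f(x₁) + 2f(x₂) + ... + f(xₙ)]

x_0 = 0.0000, f(x_0) = 3.000000, coefficient = 1
x_1 = 1.1250, f(x_1) = 5.250000, coefficient = 2
x_2 = 2.2500, f(x_2) = 7.500000, coefficient = 1

I ≈ (1.125000/2) × 21.000000 = 11.812500
Exact value: 11.812500
Error: 0.000000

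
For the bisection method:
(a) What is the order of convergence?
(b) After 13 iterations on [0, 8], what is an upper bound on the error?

(a) Bisection has linear (order 1) convergence; the error is halved each step.

(b) Error bound = (b-a)/2^n = (8 - 0)/2^{13}
    = 8/2^{13}

(a) 1 (linear); (b) error ≤ 9.77e-04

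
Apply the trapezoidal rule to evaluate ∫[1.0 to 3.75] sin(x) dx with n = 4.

f(x) = sin(x)
a = 1.0, b = 3.75, n = 4
h = (b - a)/n = 0.687500

Trapezoidal rule: (h/2)[f(x₀) + 2f(x₁) + 2f(x₂) + ... + f(xₙ)]

x_0 = 1.0000, f(x_0) = 0.841471, coefficient = 1
x_1 = 1.6875, f(x_1) = 0.993198, coefficient = 2
x_2 = 2.3750, f(x_2) = 0.693685, coefficient = 2
x_3 = 3.0625, f(x_3) = 0.079010, coefficient = 2
x_4 = 3.7500, f(x_4) = -0.571561, coefficient = 1

I ≈ (0.687500/2) × 3.801696 = 1.306833
Exact value: 1.360862
Error: 0.054029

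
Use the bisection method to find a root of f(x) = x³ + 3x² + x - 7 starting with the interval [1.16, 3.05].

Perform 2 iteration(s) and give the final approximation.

f(x) = x³ + 3x² + x - 7
Initial interval: [1.16, 3.05]

Iteration 1:
  c_1 = (1.160000 + 3.050000)/2 = 2.105000
  f(c_1) = f(2.105000) = 17.725383
  f(a) × f(c) < 0, new interval: [1.160000, 2.105000]
Iteration 2:
  c_2 = (1.160000 + 2.105000)/2 = 1.632500
  f(c_2) = f(1.632500) = 6.978373
  f(a) × f(c) < 0, new interval: [1.160000, 1.632500]

After 2 iteration(s), the approximation is c_2 = 1.632500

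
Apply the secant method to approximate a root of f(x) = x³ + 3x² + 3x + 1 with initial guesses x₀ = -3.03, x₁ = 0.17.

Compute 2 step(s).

f(x) = x³ + 3x² + 3x + 1
x₀ = -3.03, x₁ = 0.17

Secant formula: x_{n+1} = x_n - f(x_n)(x_n - x_{n-1})/(f(x_n) - f(x_{n-1}))

Iteration 1:
  f(-3.030000) = -8.365427
  f(0.170000) = 1.601613
  x_2 = 0.170000 - 1.601613×(0.170000 - (-3.030000))/(1.601613 - (-8.365427))
       = -0.344211
Iteration 2:
  f(0.170000) = 1.601613
  f(-0.344211) = 0.282028
  x_3 = -0.344211 - 0.282028×(-0.344211 - 0.170000)/(0.282028 - 1.601613)
       = -0.454111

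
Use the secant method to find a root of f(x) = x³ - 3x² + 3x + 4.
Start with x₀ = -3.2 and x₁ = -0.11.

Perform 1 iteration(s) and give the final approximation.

f(x) = x³ - 3x² + 3x + 4
x₀ = -3.2, x₁ = -0.11

Secant formula: x_{n+1} = x_n - f(x_n)(x_n - x_{n-1})/(f(x_n) - f(x_{n-1}))

Iteration 1:
  f(-3.200000) = -69.088000
  f(-0.110000) = 3.632369
  x_2 = -0.110000 - 3.632369×(-0.110000 - (-3.200000))/(3.632369 - (-69.088000))
       = -0.264345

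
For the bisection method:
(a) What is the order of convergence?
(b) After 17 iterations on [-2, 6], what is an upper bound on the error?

(a) Bisection has linear (order 1) convergence; the error is halved each step.

(b) Error bound = (b-a)/2^n = (6 - (-2))/2^{17}
    = 8/2^{17}

(a) 1 (linear); (b) error ≤ 6.10e-05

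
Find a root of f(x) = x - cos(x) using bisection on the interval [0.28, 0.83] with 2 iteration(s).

f(x) = x - cos(x)
Initial interval: [0.28, 0.83]

Iteration 1:
  c_1 = (0.280000 + 0.830000)/2 = 0.555000
  f(c_1) = f(0.555000) = -0.294900
  f(a) × f(c) ≥ 0, new interval: [0.555000, 0.830000]
Iteration 2:
  c_2 = (0.555000 + 0.830000)/2 = 0.692500
  f(c_2) = f(0.692500) = -0.077152
  f(a) × f(c) ≥ 0, new interval: [0.692500, 0.830000]

After 2 iteration(s), the approximation is c_2 = 0.692500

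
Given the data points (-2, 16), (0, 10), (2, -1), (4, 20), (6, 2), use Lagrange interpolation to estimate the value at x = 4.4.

Lagrange interpolation formula:
P(x) = Σ yᵢ × Lᵢ(x)
where Lᵢ(x) = Π_{j≠i} (x - xⱼ)/(xᵢ - xⱼ)

L_0(4.4) = (4.4 - 0)/(-2 - 0) × (4.4 - 2)/(-2 - 2) × (4.4 - 4)/(-2 - 4) × (4.4 - 6)/(-2 - 6) = -0.017600
L_1(4.4) = (4.4 - (-2))/(0 - (-2)) × (4.4 - 2)/(0 - 2) × (4.4 - 4)/(0 - 4) × (4.4 - 6)/(0 - 6) = 0.102400
L_2(4.4) = (4.4 - (-2))/(2 - (-2)) × (4.4 - 0)/(2 - 0) × (4.4 - 4)/(2 - 4) × (4.4 - 6)/(2 - 6) = -0.281600
L_3(4.4) = (4.4 - (-2))/(4 - (-2)) × (4.4 - 0)/(4 - 0) × (4.4 - 2)/(4 - 2) × (4.4 - 6)/(4 - 6) = 1.126400
L_4(4.4) = (4.4 - (-2))/(6 - (-2)) × (4.4 - 0)/(6 - 0) × (4.4 - 2)/(6 - 2) × (4.4 - 4)/(6 - 4) = 0.070400

P(4.4) = 16×L_0(4.4) + 10×L_1(4.4) + (-1)×L_2(4.4) + 20×L_3(4.4) + 2×L_4(4.4)
P(4.4) = 23.692800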